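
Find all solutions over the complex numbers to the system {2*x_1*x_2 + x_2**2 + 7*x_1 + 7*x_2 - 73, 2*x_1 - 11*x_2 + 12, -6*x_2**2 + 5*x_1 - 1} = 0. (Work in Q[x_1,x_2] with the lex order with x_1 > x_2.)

Compute a lex Gröbner basis by Buchberger's algorithm.
f_1 = 2*x_1*x_2 + 7*x_1 + x_2**2 + 7*x_2 - 73, LT = x_1*x_2.
f_2 = 2*x_1 - 11*x_2 + 12, LT = x_1.
f_3 = 5*x_1 - 6*x_2**2 - 1, LT = x_1.

S(f_1,f_2): lcm = x_1*x_2. S = 7/2*x_1 + 6*x_2**2 - 5/2*x_2 - 73/2.
  reduce S modulo (f_1, f_2, f_3):
  remainder 6*x_2**2 + 67/4*x_2 - 115/2 ≠ 0; add h_4 = 6*x_2**2 + 67/4*x_2 - 115/2 to the basis.

S(f_1,f_3): lcm = x_1*x_2. S = 7/2*x_1 + 6/5*x_2**3 + 1/2*x_2**2 + 37/10*x_2 - 73/2.
  reduce S modulo (f_1, f_2, f_3, h_4):
  remainder 1357/32*x_2 - 1357/16 ≠ 0; add h_5 = 1357/32*x_2 - 1357/16 to the basis.

The other S-polynomials (S(f_2,f_3), S(f_1,h_4), S(f_2,h_4), S(f_3,h_4), S(f_1,h_5), S(f_2,h_5), S(f_3,h_5), S(h_4,h_5)) all reduce to 0 modulo the current basis, so we have a Gröbner basis.
Inter-reduce: drop elements whose leading term is divisible by another's, tail-reduce, and make monic.
Reduced Gröbner basis: {x_1 - 5, x_2 - 2}.

Elimination: the polynomial x_2 - 2 lies in the elimination ideal for x_2, so x_2 ∈ {2}. For each such x_2, the remaining basis elements (now univariate) give the rest of the solution.
  x_2 = 2: the earlier basis element becomes x_1 - 5 = 0, giving x_1 = 5 — point (5, 2).

{(5, 2)}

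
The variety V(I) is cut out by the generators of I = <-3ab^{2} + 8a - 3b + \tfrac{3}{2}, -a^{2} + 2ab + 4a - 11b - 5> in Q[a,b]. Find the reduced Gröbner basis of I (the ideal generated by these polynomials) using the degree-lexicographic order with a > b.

G = {ab^{2} - \tfrac{8}{3}a + b - \tfrac{1}{2}, b^{3} - \tfrac{1}{11}ab + \tfrac{7}{11}b^{2} + \tfrac{1}{22}a - \tfrac{79}{33}b - \tfrac{46}{33}, a^{2} - 2ab - 4a + 11b + 5}

Buchberger's algorithm terminates because the ascending chain of leading-term ideals stabilizes.

f_1 = -3ab^{2} + 8a - 3b + \tfrac{3}{2}, LT = ab^{2}.
f_2 = -a^{2} + 2ab + 4a - 11b - 5, LT = a^{2}.

S(f_1,f_2): lcm = a^{2}b^{2}. S = 2ab^{3} + 4ab^{2} - 11b^{3} - \tfrac{8}{3}a^{2} + ab - 5b^{2} - \tfrac{1}{2}a.
  leading term ab^{3}: subtract (-\tfrac{2}{3}b)·f_1 from 2ab^{3} + 4ab^{2} - 11b^{3} - \tfrac{8}{3}a^{2} + ab - 5b^{2} - \tfrac{1}{2}a → 4ab^{2} - 11b^{3} - \tfrac{8}{3}a^{2} + \tfrac{19}{3}ab - 7b^{2} - \tfrac{1}{2}a + b
  leading term ab^{2}: subtract (-\tfrac{4}{3})·f_1 from 4ab^{2} - 11b^{3} - \tfrac{8}{3}a^{2} + \tfrac{19}{3}ab - 7b^{2} - \tfrac{1}{2}a + b → -11b^{3} - \tfrac{8}{3}a^{2} + \tfrac{19}{3}ab - 7b^{2} + \tfrac{61}{6}a - 3b + 2
  leading term b^{3}: no divisor's leading term divides it; move -11b^{3} to the remainder.
  leading term a^{2}: subtract (\tfrac{8}{3})·f_2 from -\tfrac{8}{3}a^{2} + \tfrac{19}{3}ab - 7b^{2} + \tfrac{61}{6}a - 3b + 2 → ab - 7b^{2} - \tfrac{1}{2}a + \tfrac{79}{3}b + \tfrac{46}{3}
  leading term ab: no divisor's leading term divides it; move ab to the remainder.
  leading term b^{2}: no divisor's leading term divides it; move -7b^{2} to the remainder.
  leading term a: no divisor's leading term divides it; move -\tfrac{1}{2}a to the remainder.
  leading term b: no divisor's leading term divides it; move \tfrac{79}{3}b to the remainder.
  leading term 1: no divisor's leading term divides it; move \tfrac{46}{3} to the remainder.
  remainder -11b^{3} + ab - 7b^{2} - \tfrac{1}{2}a + \tfrac{79}{3}b + \tfrac{46}{3} ≠ 0; add g_3 = -11b^{3} + ab - 7b^{2} - \tfrac{1}{2}a + \tfrac{79}{3}b + \tfrac{46}{3} to the basis.

The other S-polynomials (S(f_1,g_3), S(f_2,g_3)) all reduce to 0 modulo the current basis, so we have a Gröbner basis.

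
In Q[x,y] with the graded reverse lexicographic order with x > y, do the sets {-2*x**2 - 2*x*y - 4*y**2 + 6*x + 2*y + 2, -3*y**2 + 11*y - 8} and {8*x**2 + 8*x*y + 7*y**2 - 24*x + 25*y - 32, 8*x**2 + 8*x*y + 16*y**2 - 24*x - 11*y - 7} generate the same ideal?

Two ideals are equal iff their reduced Gröbner bases coincide (the reduced basis is unique for a fixed ordering).
Buchberger on the first generating set:
f_1 = -2*x**2 - 2*x*y - 4*y**2 + 6*x + 2*y + 2, LT = x**2.
f_2 = -3*y**2 + 11*y - 8, LT = y**2.

The S-polynomials (S(f_1,f_2)) all reduce to 0 modulo the current basis, so we have a Gröbner basis.
Inter-reduce: drop elements whose leading term is divisible by another's, tail-reduce, and make monic.
Reduced Gröbner basis: {x**2 + x*y - 3*x + 19/3*y - 19/3, y**2 - 11/3*y + 8/3}.

Buchberger on the second generating set:
h_1 = 8*x**2 + 8*x*y + 7*y**2 - 24*x + 25*y - 32, LT = x**2.
h_2 = 8*x**2 + 8*x*y + 16*y**2 - 24*x - 11*y - 7, LT = x**2.

S(h_1,h_2): lcm = x**2. S = -9/8*y**2 + 9/2*y - 25/8.
  leading term y**2: no divisor's leading term divides it; move -9/8*y**2 to the remainder.
  leading term y: no divisor's leading term divides it; move 9/2*y to the remainder.
  leading term 1: no divisor's leading term divides it; move -25/8 to the remainder.
  remainder -9/8*y**2 + 9/2*y - 25/8 ≠ 0; add k_3 = -9/8*y**2 + 9/2*y - 25/8 to the basis.

The other S-polynomials (S(h_1,k_3), S(h_2,k_3)) all reduce to 0 modulo the current basis, so we have a Gröbner basis.
Inter-reduce: drop elements whose leading term is divisible by another's, tail-reduce, and make monic.
Reduced Gröbner basis: {x**2 + x*y - 3*x + 53/8*y - 463/72, y**2 - 4*y + 25/9}.

These differ, so the ideals are not equal.

No, the ideals differ.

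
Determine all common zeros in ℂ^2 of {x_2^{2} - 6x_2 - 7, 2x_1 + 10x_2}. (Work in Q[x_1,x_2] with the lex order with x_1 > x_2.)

{(5, -1), (-35, 7)}

Compute a lex Gröbner basis by Buchberger's algorithm.
f_1 = x_2^{2} - 6x_2 - 7, LT = x_2^{2}.
f_2 = 2x_1 + 10x_2, LT = x_1.

The S-polynomials (S(f_1,f_2)) all reduce to 0 modulo the current basis, so we have a Gröbner basis.
Inter-reduce: drop elements whose leading term is divisible by another's, tail-reduce, and make monic.
Reduced Gröbner basis: {x_1 + 5x_2, x_2^{2} - 6x_2 - 7}.

From the last basis element, x_2^{2} - 6x_2 - 7 = 0, so x_2 takes values in {-1, 7}. Each choice, substituted upward through the basis, yields the corresponding point(s) of the solution set.
  x_2 = -1: the earlier basis element becomes x_1 - 5 = 0, giving x_1 = 5 — point (5, -1).
  x_2 = 7: the earlier basis element becomes x_1 + 35 = 0, giving x_1 = -35 — point (-35, 7).
Check: every point annihilates each of the original generators.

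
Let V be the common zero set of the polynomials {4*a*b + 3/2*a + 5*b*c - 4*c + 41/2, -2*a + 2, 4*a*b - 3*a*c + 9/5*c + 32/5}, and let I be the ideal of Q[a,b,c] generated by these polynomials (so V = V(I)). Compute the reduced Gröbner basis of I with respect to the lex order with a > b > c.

G = {a - 1, b - 3/10*c + 8/5, c**2 - 36/5*c + 52/5}

f_1 = 4*a*b + 3/2*a + 5*b*c - 4*c + 41/2, LT = a*b.
f_2 = -2*a + 2, LT = a.
f_3 = 4*a*b - 3*a*c + 9/5*c + 32/5, LT = a*b.

S(f_1,f_2): lcm = a*b. S = 3/8*a + 5/4*b*c + b - c + 41/8.
  reduce S modulo (f_1, f_2, f_3):
  remainder 5/4*b*c + b - c + 11/2 ≠ 0; add g_4 = 5/4*b*c + b - c + 11/2 to the basis.

S(f_1,f_3): lcm = a*b. S = 3/4*a*c + 3/8*a + 5/4*b*c - 29/20*c + 141/40.
  reduce S modulo (f_1, f_2, f_3, g_4):
  remainder -b + 3/10*c - 8/5 ≠ 0; add g_5 = -b + 3/10*c - 8/5 to the basis.

S(f_3,g_4): lcm = a*b*c. S = -4/5*a*b - 3/4*a*c**2 + 4/5*a*c - 22/5*a + 9/20*c**2 + 8/5*c.
  reduce S modulo (f_1, f_2, f_3, g_4, g_5):
  remainder -3/10*c**2 + 54/25*c - 78/25 ≠ 0; add g_6 = -3/10*c**2 + 54/25*c - 78/25 to the basis.

The other S-polynomials (S(f_2,f_3), S(f_1,g_4), S(f_2,g_4), S(f_1,g_5), S(f_2,g_5), S(f_3,g_5), S(g_4,g_5), S(f_1,g_6), S(f_2,g_6), S(f_3,g_6), S(g_4,g_6), S(g_5,g_6)) all reduce to 0 modulo the current basis, so we have a Gröbner basis.
Inter-reduce: drop elements whose leading term is divisible by another's, tail-reduce, and make monic.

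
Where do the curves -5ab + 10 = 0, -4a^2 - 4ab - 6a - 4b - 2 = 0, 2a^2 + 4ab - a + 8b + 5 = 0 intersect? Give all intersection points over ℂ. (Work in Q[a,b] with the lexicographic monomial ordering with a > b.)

{(-1, -2)}

Compute a lex Gröbner basis by Buchberger's algorithm.
f_1 = -5ab + 10, LT = ab.
f_2 = -4a^2 - 4ab - 6a - 4b - 2, LT = a^2.
f_3 = 2a^2 + 4ab - a + 8b + 5, LT = a^2.

S(f_1,f_2): lcm = a^2b. S = -ab^2 - 3/2ab - 2a - b^2 - 1/2b.
  leading term ab^2: subtract (1/5b)·f_1 from -ab^2 - 3/2ab - 2a - b^2 - 1/2b → -3/2ab - 2a - b^2 - 5/2b
  leading term ab: subtract (3/10)·f_1 from -3/2ab - 2a - b^2 - 5/2b → -2a - b^2 - 5/2b - 3
  leading term a: no divisor's leading term divides it; move -2a to the remainder.
  leading term b^2: no divisor's leading term divides it; move -b^2 to the remainder.
  leading term b: no divisor's leading term divides it; move -5/2b to the remainder.
  leading term 1: no divisor's leading term divides it; move -3 to the remainder.
  remainder -2a - b^2 - 5/2b - 3 ≠ 0; add h_4 = -2a - b^2 - 5/2b - 3 to the basis.

S(f_1,f_3): lcm = a^2b. S = -2ab^2 + 1/2ab - 2a - 4b^2 - 5/2b.
  leading term ab^2: subtract (2/5b)·f_1 from -2ab^2 + 1/2ab - 2a - 4b^2 - 5/2b → 1/2ab - 2a - 4b^2 - 13/2b
  leading term ab: subtract (-1/10)·f_1 from 1/2ab - 2a - 4b^2 - 13/2b → -2a - 4b^2 - 13/2b + 1
  leading term a: subtract (1)·h_4 from -2a - 4b^2 - 13/2b + 1 → -3b^2 - 4b + 4
  leading term b^2: no divisor's leading term divides it; move -3b^2 to the remainder.
  leading term b: no divisor's leading term divides it; move -4b to the remainder.
  leading term 1: no divisor's leading term divides it; move 4 to the remainder.
  remainder -3b^2 - 4b + 4 ≠ 0; add h_5 = -3b^2 - 4b + 4 to the basis.

S(f_2,f_3): lcm = a^2. S = -ab + 2a - 3b - 2.
  leading term ab: subtract (1/5)·f_1 from -ab + 2a - 3b - 2 → 2a - 3b - 4
  leading term a: subtract (-1)·h_4 from 2a - 3b - 4 → -b^2 - 11/2b - 7
  leading term b^2: subtract (1/3)·h_5 from -b^2 - 11/2b - 7 → -25/6b - 25/3
  leading term b: no divisor's leading term divides it; move -25/6b to the remainder.
  leading term 1: no divisor's leading term divides it; move -25/3 to the remainder.
  remainder -25/6b - 25/3 ≠ 0; add h_6 = -25/6b - 25/3 to the basis.

S(f_1,h_4): lcm = ab. S = -1/2b^3 - 5/4b^2 - 3/2b - 2.
  leading term b^3: subtract (1/6b)·h_5 from -1/2b^3 - 5/4b^2 - 3/2b - 2 → -7/12b^2 - 13/6b - 2
  leading term b^2: subtract (7/36)·h_5 from -7/12b^2 - 13/6b - 2 → -25/18b - 25/9
  leading term b: subtract (1/3)·h_6 from -25/18b - 25/9 → 0
  remainder 0.

S(f_2,h_4): lcm = a^2. S = -1/2ab^2 - 1/4ab + b + 1/2.
  leading term ab^2: subtract (1/10b)·f_1 from -1/2ab^2 - 1/4ab + b + 1/2 → -1/4ab + 1/2
  leading term ab: subtract (1/20)·f_1 from -1/4ab + 1/2 → 0
  remainder 0.

S(f_3,h_4): lcm = a^2. S = -1/2ab^2 + 3/4ab - 2a + 4b + 5/2.
  leading term ab^2: subtract (1/10b)·f_1 from -1/2ab^2 + 3/4ab - 2a + 4b + 5/2 → 3/4ab - 2a + 3b + 5/2
  leading term ab: subtract (-3/20)·f_1 from 3/4ab - 2a + 3b + 5/2 → -2a + 3b + 4
  leading term a: subtract (1)·h_4 from -2a + 3b + 4 → b^2 + 11/2b + 7
  leading term b^2: subtract (-1/3)·h_5 from b^2 + 11/2b + 7 → 25/6b + 25/3
  leading term b: subtract (-1)·h_6 from 25/6b + 25/3 → 0
  remainder 0.

S(f_1,h_5): lcm = ab^2. S = -4/3ab + 4/3a - 2b.
  leading term ab: subtract (4/15)·f_1 from -4/3ab + 4/3a - 2b → 4/3a - 2b - 8/3
  leading term a: subtract (-2/3)·h_4 from 4/3a - 2b - 8/3 → -2/3b^2 - 11/3b - 14/3
  leading term b^2: subtract (2/9)·h_5 from -2/3b^2 - 11/3b - 14/3 → -25/9b - 50/9
  leading term b: subtract (2/3)·h_6 from -25/9b - 50/9 → 0
  remainder 0.

S(f_2,h_5): leading monomials are coprime, so the S-polynomial reduces to 0 (Buchberger's first criterion).
S(f_3,h_5): leading monomials are coprime, so the S-polynomial reduces to 0 (Buchberger's first criterion).
S(h_4,h_5): leading monomials are coprime, so the S-polynomial reduces to 0 (Buchberger's first criterion).
S(f_1,h_6): lcm = ab. S = -2a - 2.
  leading term a: subtract (1)·h_4 from -2a - 2 → b^2 + 5/2b + 1
  leading term b^2: subtract (-1/3)·h_5 from b^2 + 5/2b + 1 → 7/6b + 7/3
  leading term b: subtract (-7/25)·h_6 from 7/6b + 7/3 → 0
  remainder 0.

S(f_2,h_6): leading monomials are coprime, so the S-polynomial reduces to 0 (Buchberger's first criterion).
S(f_3,h_6): leading monomials are coprime, so the S-polynomial reduces to 0 (Buchberger's first criterion).
S(h_4,h_6): leading monomials are coprime, so the S-polynomial reduces to 0 (Buchberger's first criterion).
S(h_5,h_6): lcm = b^2. S = -2/3b - 4/3.
  leading term b: subtract (4/25)·h_6 from -2/3b - 4/3 → 0
  remainder 0.

Every S-polynomial of the final basis reduces to 0, so we have a Gröbner basis.
Inter-reduce: drop elements whose leading term is divisible by another's, tail-reduce, and make monic.
Reduced Gröbner basis: {a + 1, b + 2}.

Since the basis is lex-ordered, b + 2 is univariate in b. Its roots are {-2}. Back-substituting each root into the other basis elements fixes the other coordinates.
  b = -2: the earlier basis element becomes a + 1 = 0, giving a = -1 — point (-1, -2).
Each listed point satisfies every original equation (direct substitution).
This is the nonlinear analogue of row-reducing a linear system.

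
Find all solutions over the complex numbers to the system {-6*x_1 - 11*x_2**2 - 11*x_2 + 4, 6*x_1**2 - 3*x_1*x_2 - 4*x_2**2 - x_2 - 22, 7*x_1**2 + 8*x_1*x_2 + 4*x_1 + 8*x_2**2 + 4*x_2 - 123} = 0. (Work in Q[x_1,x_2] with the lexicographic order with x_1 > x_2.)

Compute a lex Gröbner basis by Buchberger's algorithm.
f_1 = -6*x_1 - 11*x_2**2 - 11*x_2 + 4, LT = x_1.
f_2 = 6*x_1**2 - 3*x_1*x_2 - 4*x_2**2 - x_2 - 22, LT = x_1**2.
f_3 = 7*x_1**2 + 8*x_1*x_2 + 4*x_1 + 8*x_2**2 + 4*x_2 - 123, LT = x_1**2.

S(f_1,f_2): lcm = x_1**2. S = 11/6*x_1*x_2**2 + 7/3*x_1*x_2 - 2/3*x_1 + 2/3*x_2**2 + 1/6*x_2 + 11/3.
  reduce S modulo (f_1, f_2, f_3):
  remainder -121/36*x_2**4 - 275/36*x_2**3 - 7/6*x_2**2 + 53/18*x_2 + 29/9 ≠ 0; add h_4 = -121/36*x_2**4 - 275/36*x_2**3 - 7/6*x_2**2 + 53/18*x_2 + 29/9 to the basis.

S(f_1,f_3): lcm = x_1**2. S = 11/6*x_1*x_2**2 + 29/42*x_1*x_2 - 26/21*x_1 - 8/7*x_2**2 - 4/7*x_2 + 123/7.
  reduce S modulo (f_1, f_2, f_3, h_4):
  remainder 253/84*x_2**3 + 9/4*x_2**2 - 11/14*x_2 + 284/21 ≠ 0; add h_5 = 253/84*x_2**3 + 9/4*x_2**2 - 11/14*x_2 + 284/21 to the basis.

S(h_4,h_5): lcm = x_2**4. S = 386/253*x_2**3 + 1692/2783*x_2**2 - 14934/2783*x_2 - 116/121.
  reduce S modulo (f_1, f_2, f_3, h_4, h_5):
  remainder -34038/64009*x_2**2 - 318006/64009*x_2 - 499860/64009 ≠ 0; add h_6 = -34038/64009*x_2**2 - 318006/64009*x_2 - 499860/64009 to the basis.

S(h_4,h_6): lcm = x_2**4. S = -147062/20801*x_2**3 - 3280748/228811*x_2**2 - 106/121*x_2 - 116/121.
  reduce S modulo (f_1, f_2, f_3, h_4, h_5, h_6):
  remainder 35433953144/432681601*x_2 + 70867906288/432681601 ≠ 0; add h_7 = 35433953144/432681601*x_2 + 70867906288/432681601 to the basis.

The other S-polynomials (S(f_2,f_3), S(f_1,h_4), S(f_2,h_4), S(f_3,h_4), S(f_1,h_5), S(f_2,h_5), S(f_3,h_5), S(f_1,h_6), S(f_2,h_6), S(f_3,h_6), S(h_5,h_6), S(f_1,h_7), S(f_2,h_7), S(f_3,h_7), S(h_4,h_7), S(h_5,h_7), S(h_6,h_7)) all reduce to 0 modulo the current basis, so we have a Gröbner basis.
Inter-reduce: drop elements whose leading term is divisible by another's, tail-reduce, and make monic.
Reduced Gröbner basis: {x_1 + 3, x_2 + 2}.

A lex Gröbner basis eliminates variables successively. Here x_2 + 2 depends only on x_2, with roots {-2}; lifting each root through the earlier basis elements recovers the full solutions.
  x_2 = -2: the earlier basis element becomes x_1 + 3 = 0, giving x_1 = -3 — point (-3, -2).

{(-3, -2)}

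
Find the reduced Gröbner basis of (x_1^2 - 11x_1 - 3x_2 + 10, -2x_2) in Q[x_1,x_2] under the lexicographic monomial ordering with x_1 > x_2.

The reduced Gröbner basis is the canonical form of the ideal for this ordering.

f_1 = x_1^2 - 11x_1 - 3x_2 + 10, LT = x_1^2.
f_2 = -2x_2, LT = x_2.

The S-polynomials (S(f_1,f_2)) all reduce to 0 modulo the current basis, so we have a Gröbner basis.

G = {x_1^2 - 11x_1 + 10, x_2}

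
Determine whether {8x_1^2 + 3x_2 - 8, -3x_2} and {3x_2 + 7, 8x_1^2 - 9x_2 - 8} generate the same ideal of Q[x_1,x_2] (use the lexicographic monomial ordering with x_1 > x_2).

Equality of ideals is decidable: compute both reduced Gröbner bases (unique for the ordering) and check whether they agree.
Buchberger on the first generating set:
f_1 = 8x_1^2 + 3x_2 - 8, LT = x_1^2.
f_2 = -3x_2, LT = x_2.

The S-polynomials (S(f_1,f_2)) all reduce to 0 modulo the current basis, so we have a Gröbner basis.
Inter-reduce: drop elements whose leading term is divisible by another's, tail-reduce, and make monic.
Reduced Gröbner basis: {x_1^2 - 1, x_2}.

Buchberger on the second generating set:
h_1 = 3x_2 + 7, LT = x_2.
h_2 = 8x_1^2 - 9x_2 - 8, LT = x_1^2.

The S-polynomials (S(h_1,h_2)) all reduce to 0 modulo the current basis, so we have a Gröbner basis.
Inter-reduce: drop elements whose leading term is divisible by another's, tail-reduce, and make monic.
Reduced Gröbner basis: {x_1^2 + 13/8, x_2 + 7/3}.

Since the reduced bases disagree, the two ideals are not the same.

No, the ideals differ.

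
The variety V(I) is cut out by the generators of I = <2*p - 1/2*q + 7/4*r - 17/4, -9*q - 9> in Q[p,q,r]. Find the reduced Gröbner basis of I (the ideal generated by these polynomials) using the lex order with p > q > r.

G = {p + 7/8*r - 15/8, q + 1}

f_1 = 2*p - 1/2*q + 7/4*r - 17/4, LT = p.
f_2 = -9*q - 9, LT = q.

The S-polynomials (S(f_1,f_2)) all reduce to 0 modulo the current basis, so we have a Gröbner basis.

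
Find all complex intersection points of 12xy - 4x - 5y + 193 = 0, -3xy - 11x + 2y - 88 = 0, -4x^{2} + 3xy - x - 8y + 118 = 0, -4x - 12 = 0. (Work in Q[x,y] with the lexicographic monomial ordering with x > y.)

Compute a lex Gröbner basis by Buchberger's algorithm.
f_1 = 12xy - 4x - 5y + 193, LT = xy.
f_2 = -3xy - 11x + 2y - 88, LT = xy.
f_3 = -4x^{2} + 3xy - x - 8y + 118, LT = x^{2}.
f_4 = -4x - 12, LT = x.

S(f_1,f_2): lcm = xy. S = -4x + \tfrac{1}{4}y - \tfrac{53}{4}.
  reduce S modulo (f_1, f_2, f_3, f_4):
  remainder \tfrac{1}{4}y - \tfrac{5}{4} ≠ 0; add h_5 = \tfrac{1}{4}y - \tfrac{5}{4} to the basis.

The other S-polynomials (S(f_1,f_3), S(f_1,f_4), S(f_2,f_3), S(f_2,f_4), S(f_3,f_4), S(f_1,h_5), S(f_2,h_5), S(f_3,h_5), S(f_4,h_5)) all reduce to 0 modulo the current basis, so we have a Gröbner basis.
Inter-reduce: drop elements whose leading term is divisible by another's, tail-reduce, and make monic.
Reduced Gröbner basis: {x + 3, y - 5}.

Elimination: the polynomial y - 5 lies in the elimination ideal for y, so y ∈ {5}. For each such y, the remaining basis elements (now univariate) give the rest of the solution.
  y = 5: the earlier basis element becomes x + 3 = 0, giving x = -3 — point (-3, 5).
This is the nonlinear analogue of row-reducing a linear system.

{(-3, 5)}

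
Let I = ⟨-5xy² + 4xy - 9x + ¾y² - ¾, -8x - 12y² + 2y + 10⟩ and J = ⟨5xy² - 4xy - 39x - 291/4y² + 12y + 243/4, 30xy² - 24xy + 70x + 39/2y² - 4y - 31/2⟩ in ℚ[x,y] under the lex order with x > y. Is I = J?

Two ideals are equal iff their reduced Gröbner bases coincide (the reduced basis is unique for a fixed ordering).
Buchberger on the first generating set:
f_1 = -5xy² + 4xy - 9x + ¾y² - ¾, LT = xy².
f_2 = -8x - 12y² + 2y + 10, LT = x.

S(f_1,f_2): lcm = xy². S = -⅘xy + 9/5x - 3/2y⁴ + ¼y³ + 11/10y² + 3/20.
  leading term xy: subtract (1/10y)·f_2 from -⅘xy + 9/5x - 3/2y⁴ + ¼y³ + 11/10y² + 3/20 → 9/5x - 3/2y⁴ + 29/20y³ + 9/10y² - y + 3/20
  leading term x: subtract (-9/40)·f_2 from 9/5x - 3/2y⁴ + 29/20y³ + 9/10y² - y + 3/20 → -3/2y⁴ + 29/20y³ - 9/5y² - 11/20y + 12/5
  leading term y⁴: no divisor's leading term divides it; move -3/2y⁴ to the remainder.
  leading term y³: no divisor's leading term divides it; move 29/20y³ to the remainder.
  leading term y²: no divisor's leading term divides it; move -9/5y² to the remainder.
  leading term y: no divisor's leading term divides it; move -11/20y to the remainder.
  leading term 1: no divisor's leading term divides it; move 12/5 to the remainder.
  remainder -3/2y⁴ + 29/20y³ - 9/5y² - 11/20y + 12/5 ≠ 0; add g_3 = -3/2y⁴ + 29/20y³ - 9/5y² - 11/20y + 12/5 to the basis.

S(f_1,g_3): lcm = xy⁴. S = ⅙xy³ + ⅗xy² - 11/30xy + 8/5x - 3/20y⁴ + 3/20y².
  leading term xy³: subtract (-1/30y)·f_1 from ⅙xy³ + ⅗xy² - 11/30xy + 8/5x - 3/20y⁴ + 3/20y² → 11/15xy² - ⅔xy + 8/5x - 3/20y⁴ + 1/40y³ + 3/20y² - 1/40y
  leading term xy²: subtract (-11/75)·f_1 from 11/15xy² - ⅔xy + 8/5x - 3/20y⁴ + 1/40y³ + 3/20y² - 1/40y → -2/25xy + 7/25x - 3/20y⁴ + 1/40y³ + 13/50y² - 1/40y - 11/100
  leading term xy: subtract (1/100y)·f_2 from -2/25xy + 7/25x - 3/20y⁴ + 1/40y³ + 13/50y² - 1/40y - 11/100 → 7/25x - 3/20y⁴ + 29/200y³ + 6/25y² - ⅛y - 11/100
  leading term x: subtract (-7/200)·f_2 from 7/25x - 3/20y⁴ + 29/200y³ + 6/25y² - ⅛y - 11/100 → -3/20y⁴ + 29/200y³ - 9/50y² - 11/200y + 6/25
  leading term y⁴: subtract (1/10)·g_3 from -3/20y⁴ + 29/200y³ - 9/50y² - 11/200y + 6/25 → 0
  remainder 0.

S(f_2,g_3): leading monomials are coprime, so the S-polynomial reduces to 0 (Buchberger's first criterion).
Every S-polynomial of the final basis reduces to 0, so we have a Gröbner basis.
Inter-reduce: drop elements whose leading term is divisible by another's, tail-reduce, and make monic.
Reduced Gröbner basis: {x + 3/2y² - ¼y - 5/4, y⁴ - 29/30y³ + 6/5y² + 11/30y - 8/5}.

Buchberger on the second generating set:
h_1 = 5xy² - 4xy - 39x - 291/4y² + 12y + 243/4, LT = xy².
h_2 = 30xy² - 24xy + 70x + 39/2y² - 4y - 31/2, LT = xy².

S(h_1,h_2): lcm = xy². S = -152/15x - 76/5y² + 38/15y + 38/3.
  leading term x: no divisor's leading term divides it; move -152/15x to the remainder.
  leading term y²: no divisor's leading term divides it; move -76/5y² to the remainder.
  leading term y: no divisor's leading term divides it; move 38/15y to the remainder.
  leading term 1: no divisor's leading term divides it; move 38/3 to the remainder.
  remainder -152/15x - 76/5y² + 38/15y + 38/3 ≠ 0; add k_3 = -152/15x - 76/5y² + 38/15y + 38/3 to the basis.

S(h_1,k_3): lcm = xy². S = -⅘xy - 39/5x - 3/2y⁴ + ¼y³ - 133/10y² + 12/5y + 243/20.
  leading term xy: subtract (3/38y)·k_3 from -⅘xy - 39/5x - 3/2y⁴ + ¼y³ - 133/10y² + 12/5y + 243/20 → -39/5x - 3/2y⁴ + 29/20y³ - 27/2y² + 7/5y + 243/20
  leading term x: subtract (117/152)·k_3 from -39/5x - 3/2y⁴ + 29/20y³ - 27/2y² + 7/5y + 243/20 → -3/2y⁴ + 29/20y³ - 9/5y² - 11/20y + 12/5
  leading term y⁴: no divisor's leading term divides it; move -3/2y⁴ to the remainder.
  leading term y³: no divisor's leading term divides it; move 29/20y³ to the remainder.
  leading term y²: no divisor's leading term divides it; move -9/5y² to the remainder.
  leading term y: no divisor's leading term divides it; move -11/20y to the remainder.
  leading term 1: no divisor's leading term divides it; move 12/5 to the remainder.
  remainder -3/2y⁴ + 29/20y³ - 9/5y² - 11/20y + 12/5 ≠ 0; add k_4 = -3/2y⁴ + 29/20y³ - 9/5y² - 11/20y + 12/5 to the basis.

S(h_2,k_3): lcm = xy². S = -⅘xy + 7/3x - 3/2y⁴ + ¼y³ + 19/10y² - 2/15y - 31/60.
  leading term xy: subtract (3/38y)·k_3 from -⅘xy + 7/3x - 3/2y⁴ + ¼y³ + 19/10y² - 2/15y - 31/60 → 7/3x - 3/2y⁴ + 29/20y³ + 17/10y² - 17/15y - 31/60
  leading term x: subtract (-35/152)·k_3 from 7/3x - 3/2y⁴ + 29/20y³ + 17/10y² - 17/15y - 31/60 → -3/2y⁴ + 29/20y³ - 9/5y² - 11/20y + 12/5
  leading term y⁴: subtract (1)·k_4 from -3/2y⁴ + 29/20y³ - 9/5y² - 11/20y + 12/5 → 0
  remainder 0.

S(h_1,k_4): lcm = xy⁴. S = ⅙xy³ - 9xy² - 11/30xy + 8/5x - 291/20y⁴ + 12/5y³ + 243/20y².
  leading term xy³: subtract (1/30y)·h_1 from ⅙xy³ - 9xy² - 11/30xy + 8/5x - 291/20y⁴ + 12/5y³ + 243/20y² → -133/15xy² + 14/15xy + 8/5x - 291/20y⁴ + 193/40y³ + 47/4y² - 81/40y
  leading term xy²: subtract (-133/75)·h_1 from -133/15xy² + 14/15xy + 8/5x - 291/20y⁴ + 193/40y³ + 47/4y² - 81/40y → -154/25xy - 1689/25x - 291/20y⁴ + 193/40y³ - 5863/50y² + 3851/200y + 10773/100
  leading term xy: subtract (231/380y)·k_3 from -154/25xy - 1689/25x - 291/20y⁴ + 193/40y³ - 5863/50y² + 3851/200y + 10773/100 → -1689/25x - 291/20y⁴ + 2813/200y³ - 594/5y² + 2311/200y + 10773/100
  leading term x: subtract (5067/760)·k_3 from -1689/25x - 291/20y⁴ + 2813/200y³ - 594/5y² + 2311/200y + 10773/100 → -291/20y⁴ + 2813/200y³ - 873/50y² - 1067/200y + 582/25
  leading term y⁴: subtract (97/10)·k_4 from -291/20y⁴ + 2813/200y³ - 873/50y² - 1067/200y + 582/25 → 0
  remainder 0.

S(h_2,k_4): lcm = xy⁴. S = ⅙xy³ + 17/15xy² - 11/30xy + 8/5x + 13/20y⁴ - 2/15y³ - 31/60y².
  leading term xy³: subtract (1/30y)·h_1 from ⅙xy³ + 17/15xy² - 11/30xy + 8/5x + 13/20y⁴ - 2/15y³ - 31/60y² → 19/15xy² + 14/15xy + 8/5x + 13/20y⁴ + 55/24y³ - 11/12y² - 81/40y
  leading term xy²: subtract (19/75)·h_1 from 19/15xy² + 14/15xy + 8/5x + 13/20y⁴ + 55/24y³ - 11/12y² - 81/40y → 146/75xy + 287/25x + 13/20y⁴ + 55/24y³ + 2627/150y² - 1013/200y - 1539/100
  leading term xy: subtract (-73/380y)·k_3 from 146/75xy + 287/25x + 13/20y⁴ + 55/24y³ + 2627/150y² - 1013/200y - 1539/100 → 287/25x + 13/20y⁴ - 377/600y³ + 18y² - 1579/600y - 1539/100
  leading term x: subtract (-861/760)·k_3 from 287/25x + 13/20y⁴ - 377/600y³ + 18y² - 1579/600y - 1539/100 → 13/20y⁴ - 377/600y³ + 39/50y² + 143/600y - 26/25
  leading term y⁴: subtract (-13/30)·k_4 from 13/20y⁴ - 377/600y³ + 39/50y² + 143/600y - 26/25 → 0
  remainder 0.

S(k_3,k_4): leading monomials are coprime, so the S-polynomial reduces to 0 (Buchberger's first criterion).
Every S-polynomial of the final basis reduces to 0, so we have a Gröbner basis.
Inter-reduce: drop elements whose leading term is divisible by another's, tail-reduce, and make monic.
Reduced Gröbner basis: {x + 3/2y² - ¼y - 5/4, y⁴ - 29/30y³ + 6/5y² + 11/30y - 8/5}.

The two bases agree; hence the ideals are identical.
The choice of monomial ordering does not affect the verdict — as long as both bases are computed under the same ordering, their equality decides ideal equality.

Yes, the ideals are equal.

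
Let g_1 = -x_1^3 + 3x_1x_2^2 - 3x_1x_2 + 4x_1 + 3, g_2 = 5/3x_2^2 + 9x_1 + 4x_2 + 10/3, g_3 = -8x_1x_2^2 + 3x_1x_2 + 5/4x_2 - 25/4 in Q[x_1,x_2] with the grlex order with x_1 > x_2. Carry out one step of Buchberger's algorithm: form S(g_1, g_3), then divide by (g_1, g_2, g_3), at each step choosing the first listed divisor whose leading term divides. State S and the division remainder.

S(g_1, g_3) = -3x_1x_2^4 + 3/8x_1^3x_2 + 3x_1x_2^3 + 5/32x_1^2x_2 - 4x_1x_2^2 - 25/32x_1^2 - 3x_2^2; remainder on division = -79903/800x_1^2x_2 + 6104167/4000x_1^2 + 467139/500x_1x_2 + 24377/100x_1 + 333/40x_2 - 6411/25.

lcm(LM(g_1), LM(g_3)) = x_1^3x_2^2.
S = (lcm/LT(g_1))·g_1 − (lcm/LT(g_3))·g_3 = -3x_1x_2^4 + 3/8x_1^3x_2 + 3x_1x_2^3 + 5/32x_1^2x_2 - 4x_1x_2^2 - 25/32x_1^2 - 3x_2^2.
Reduce S modulo (g_1, g_2, g_3) in that order:
  leading term x_1x_2^4: subtract (-9/5x_1x_2^2)·g_2 from -3x_1x_2^4 + 3/8x_1^3x_2 + 3x_1x_2^3 + 5/32x_1^2x_2 - 4x_1x_2^2 - 25/32x_1^2 - 3x_2^2 → 3/8x_1^3x_2 + 81/5x_1^2x_2^2 + 51/5x_1x_2^3 + 5/32x_1^2x_2 + 2x_1x_2^2 - 25/32x_1^2 - 3x_2^2
  leading term x_1^3x_2: subtract (-3/8x_2)·g_1 from 3/8x_1^3x_2 + 81/5x_1^2x_2^2 + 51/5x_1x_2^3 + 5/32x_1^2x_2 + 2x_1x_2^2 - 25/32x_1^2 - 3x_2^2 → 81/5x_1^2x_2^2 + 453/40x_1x_2^3 + 5/32x_1^2x_2 + 7/8x_1x_2^2 - 25/32x_1^2 + 3/2x_1x_2 - 3x_2^2 + 9/8x_2
  leading term x_1^2x_2^2: subtract (243/25x_1^2)·g_2 from 81/5x_1^2x_2^2 + 453/40x_1x_2^3 + 5/32x_1^2x_2 + 7/8x_1x_2^2 - 25/32x_1^2 + 3/2x_1x_2 - 3x_2^2 + 9/8x_2 → 453/40x_1x_2^3 - 2187/25x_1^3 - 30979/800x_1^2x_2 + 7/8x_1x_2^2 - 5309/160x_1^2 + 3/2x_1x_2 - 3x_2^2 + 9/8x_2
  leading term x_1x_2^3: subtract (1359/200x_1x_2)·g_2 from 453/40x_1x_2^3 - 2187/25x_1^3 - 30979/800x_1^2x_2 + 7/8x_1x_2^2 - 5309/160x_1^2 + 3/2x_1x_2 - 3x_2^2 + 9/8x_2 → -2187/25x_1^3 - 79903/800x_1^2x_2 - 5261/200x_1x_2^2 - 5309/160x_1^2 - 423/20x_1x_2 - 3x_2^2 + 9/8x_2
  leading term x_1^3: subtract (2187/25)·g_1 from -2187/25x_1^3 - 79903/800x_1^2x_2 - 5261/200x_1x_2^2 - 5309/160x_1^2 - 423/20x_1x_2 - 3x_2^2 + 9/8x_2 → -79903/800x_1^2x_2 - 57749/200x_1x_2^2 - 5309/160x_1^2 + 24129/100x_1x_2 - 3x_2^2 - 8748/25x_1 + 9/8x_2 - 6561/25
  leading term x_1^2x_2: no divisor's leading term divides it; move -79903/800x_1^2x_2 to the remainder.
  leading term x_1x_2^2: subtract (-173247/1000x_1)·g_2 from -57749/200x_1x_2^2 - 5309/160x_1^2 + 24129/100x_1x_2 - 3x_2^2 - 8748/25x_1 + 9/8x_2 - 6561/25 → 6104167/4000x_1^2 + 467139/500x_1x_2 - 3x_2^2 + 22757/100x_1 + 9/8x_2 - 6561/25
  leading term x_1^2: no divisor's leading term divides it; move 6104167/4000x_1^2 to the remainder.
  leading term x_1x_2: no divisor's leading term divides it; move 467139/500x_1x_2 to the remainder.
  leading term x_2^2: subtract (-9/5)·g_2 from -3x_2^2 + 22757/100x_1 + 9/8x_2 - 6561/25 → 24377/100x_1 + 333/40x_2 - 6411/25
  leading term x_1: no divisor's leading term divides it; move 24377/100x_1 to the remainder.
  leading term x_2: no divisor's leading term divides it; move 333/40x_2 to the remainder.
  leading term 1: no divisor's leading term divides it; move -6411/25 to the remainder.
The remainder -79903/800x_1^2x_2 + 6104167/4000x_1^2 + 467139/500x_1x_2 + 24377/100x_1 + 333/40x_2 - 6411/25 is nonzero, so it would be added as the next basis element.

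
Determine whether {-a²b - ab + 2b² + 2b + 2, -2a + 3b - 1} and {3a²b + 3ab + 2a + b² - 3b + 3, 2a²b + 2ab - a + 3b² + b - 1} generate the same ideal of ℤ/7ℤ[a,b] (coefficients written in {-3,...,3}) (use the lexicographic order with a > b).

No, the ideals differ.

Two ideals are equal iff their reduced Gröbner bases coincide (the reduced basis is unique for a fixed ordering).
Buchberger on the first generating set:
f_1 = -a²b - ab + 2b² + 2b + 2, LT = a²b.
f_2 = -2a + 3b - 1, LT = a.

S(f_1,f_2): lcm = a²b. S = -2ab² - 3ab - 2b² - 2b - 2.
  leading term ab²: subtract (b²)·f_2 from -2ab² - 3ab - 2b² - 2b - 2 → -3ab - 3b³ - b² - 2b - 2
  leading term ab: subtract (-2b)·f_2 from -3ab - 3b³ - b² - 2b - 2 → -3b³ - 2b² + 3b - 2
  leading term b³: no divisor's leading term divides it; move -3b³ to the remainder.
  leading term b²: no divisor's leading term divides it; move -2b² to the remainder.
  leading term b: no divisor's leading term divides it; move 3b to the remainder.
  leading term 1: no divisor's leading term divides it; move -2 to the remainder.
  remainder -3b³ - 2b² + 3b - 2 ≠ 0; add g_3 = -3b³ - 2b² + 3b - 2 to the basis.

The other S-polynomials (S(f_1,g_3), S(f_2,g_3)) all reduce to 0 modulo the current basis, so we have a Gröbner basis.
Inter-reduce: drop elements whose leading term is divisible by another's, tail-reduce, and make monic.
Reduced Gröbner basis: {a + 2b - 3, b³ + 3b² - b + 3}.

Buchberger on the second generating set:
h_1 = 3a²b + 3ab + 2a + b² - 3b + 3, LT = a²b.
h_2 = 2a²b + 2ab - a + 3b² + b - 1, LT = a²b.

S(h_1,h_2): lcm = a²b. S = 2b - 2.
  leading term b: no divisor's leading term divides it; move 2b to the remainder.
  leading term 1: no divisor's leading term divides it; move -2 to the remainder.
  remainder 2b - 2 ≠ 0; add k_3 = 2b - 2 to the basis.

S(h_1,k_3): lcm = a²b. S = a² + ab + 3a - 2b² - b + 1.
  leading term a²: no divisor's leading term divides it; move a² to the remainder.
  leading term ab: subtract (-3a)·k_3 from ab + 3a - 2b² - b + 1 → -3a - 2b² - b + 1
  leading term a: no divisor's leading term divides it; move -3a to the remainder.
  leading term b²: subtract (-b)·k_3 from -2b² - b + 1 → -3b + 1
  leading term b: subtract (2)·k_3 from -3b + 1 → -2
  leading term 1: no divisor's leading term divides it; move -2 to the remainder.
  remainder a² - 3a - 2 ≠ 0; add k_4 = a² - 3a - 2 to the basis.

The other S-polynomials (S(h_2,k_3), S(h_1,k_4), S(h_2,k_4), S(k_3,k_4)) all reduce to 0 modulo the current basis, so we have a Gröbner basis.
Inter-reduce: drop elements whose leading term is divisible by another's, tail-reduce, and make monic.
Reduced Gröbner basis: {a² - 3a - 2, b - 1}.

The bases are distinct; the ideals are different.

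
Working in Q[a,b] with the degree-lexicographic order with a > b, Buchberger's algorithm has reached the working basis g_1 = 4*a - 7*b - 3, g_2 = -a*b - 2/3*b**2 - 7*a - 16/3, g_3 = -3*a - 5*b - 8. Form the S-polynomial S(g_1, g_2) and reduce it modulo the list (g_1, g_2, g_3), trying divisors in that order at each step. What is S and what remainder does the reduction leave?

S(g_1, g_2) = -29/12*b**2 - 7*a - 3/4*b - 16/3; remainder on division = -29/12*b**2 - 13*b - 127/12.

lcm(LM(g_1), LM(g_2)) = a*b.
S = (lcm/LT(g_1))·g_1 − (lcm/LT(g_2))·g_2 = -29/12*b**2 - 7*a - 3/4*b - 16/3.
Reduce S modulo (g_1, g_2, g_3) in that order:
  leading term b**2: no divisor's leading term divides it; move -29/12*b**2 to the remainder.
  leading term a: subtract (-7/4)·g_1 from -7*a - 3/4*b - 16/3 → -13*b - 127/12
  leading term b: no divisor's leading term divides it; move -13*b to the remainder.
  leading term 1: no divisor's leading term divides it; move -127/12 to the remainder.
The remainder -29/12*b**2 - 13*b - 127/12 is nonzero, so it would be added as the next basis element.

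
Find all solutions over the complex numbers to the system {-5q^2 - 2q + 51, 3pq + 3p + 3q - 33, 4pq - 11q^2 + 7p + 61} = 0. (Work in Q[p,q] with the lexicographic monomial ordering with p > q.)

{(2, 3)}

Compute a lex Gröbner basis by Buchberger's algorithm.
f_1 = -5q^2 - 2q + 51, LT = q^2.
f_2 = 3pq + 3p + 3q - 33, LT = pq.
f_3 = 4pq + 7p - 11q^2 + 61, LT = pq.

S(f_1,f_2): lcm = pq^2. S = -3/5pq - 51/5p - q^2 + 11q.
  leading term pq: subtract (-1/5)·f_2 from -3/5pq - 51/5p - q^2 + 11q → -48/5p - q^2 + 58/5q - 33/5
  leading term p: no divisor's leading term divides it; move -48/5p to the remainder.
  leading term q^2: subtract (1/5)·f_1 from -q^2 + 58/5q - 33/5 → 12q - 84/5
  leading term q: no divisor's leading term divides it; move 12q to the remainder.
  leading term 1: no divisor's leading term divides it; move -84/5 to the remainder.
  remainder -48/5p + 12q - 84/5 ≠ 0; add h_4 = -48/5p + 12q - 84/5 to the basis.

S(f_1,f_3): lcm = pq^2. S = -27/20pq - 51/5p + 11/4q^3 - 61/4q.
  leading term pq: subtract (-9/20)·f_2 from -27/20pq - 51/5p + 11/4q^3 - 61/4q → -177/20p + 11/4q^3 - 139/10q - 297/20
  leading term p: subtract (59/64)·h_4 from -177/20p + 11/4q^3 - 139/10q - 297/20 → 11/4q^3 - 1997/80q + 51/80
  leading term q^3: subtract (-11/20q)·f_1 from 11/4q^3 - 1997/80q + 51/80 → -11/10q^2 + 247/80q + 51/80
  leading term q^2: subtract (11/50)·f_1 from -11/10q^2 + 247/80q + 51/80 → 1411/400q - 4233/400
  leading term q: no divisor's leading term divides it; move 1411/400q to the remainder.
  leading term 1: no divisor's leading term divides it; move -4233/400 to the remainder.
  remainder 1411/400q - 4233/400 ≠ 0; add h_5 = 1411/400q - 4233/400 to the basis.

The other S-polynomials (S(f_2,f_3), S(f_1,h_4), S(f_2,h_4), S(f_3,h_4), S(f_1,h_5), S(f_2,h_5), S(f_3,h_5), S(h_4,h_5)) all reduce to 0 modulo the current basis, so we have a Gröbner basis.
Inter-reduce: drop elements whose leading term is divisible by another's, tail-reduce, and make monic.
Reduced Gröbner basis: {p - 2, q - 3}.

From the last basis element, q - 3 = 0, so q takes values in {3}. Each choice, substituted upward through the basis, yields the corresponding point(s) of the solution set.
  q = 3: the earlier basis element becomes p - 2 = 0, giving p = 2 — point (2, 3).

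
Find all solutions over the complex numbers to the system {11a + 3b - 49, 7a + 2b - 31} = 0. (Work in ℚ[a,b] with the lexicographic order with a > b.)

{(5, -2)}

Compute a lex Gröbner basis by Buchberger's algorithm.
f_1 = 11a + 3b - 49, LT = a.
f_2 = 7a + 2b - 31, LT = a.

S(f_1,f_2): lcm = a. S = -1/77b - 2/77.
  leading term b: no divisor's leading term divides it; move -1/77b to the remainder.
  leading term 1: no divisor's leading term divides it; move -2/77 to the remainder.
  remainder -1/77b - 2/77 ≠ 0; add h_3 = -1/77b - 2/77 to the basis.

S(f_1,h_3): leading monomials are coprime, so the S-polynomial reduces to 0 (Buchberger's first criterion).
S(f_2,h_3): leading monomials are coprime, so the S-polynomial reduces to 0 (Buchberger's first criterion).
Every S-polynomial of the final basis reduces to 0, so we have a Gröbner basis.
Inter-reduce: drop elements whose leading term is divisible by another's, tail-reduce, and make monic.
Reduced Gröbner basis: {a - 5, b + 2}.

Since the basis is lex-ordered, b + 2 is univariate in b. Its roots are {-2}. Back-substituting each root into the other basis elements fixes the other coordinates.
  b = -2: the earlier basis element becomes a - 5 = 0, giving a = 5 — point (5, -2).
Each listed point satisfies every original equation (direct substitution).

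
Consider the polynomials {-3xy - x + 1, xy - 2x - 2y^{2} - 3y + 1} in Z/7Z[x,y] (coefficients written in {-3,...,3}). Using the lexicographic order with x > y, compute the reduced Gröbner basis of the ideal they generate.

G = {x + 3y, y^{2} - 2y - 3}

The reduced Gröbner basis is the canonical form of the ideal for this ordering.

f_1 = -3xy - x + 1, LT = xy.
f_2 = xy - 2x - 2y^{2} - 3y + 1, LT = xy.

S(f_1,f_2): lcm = xy. S = 2y^{2} + 3y + 1.
  leading term y^{2}: no divisor's leading term divides it; move 2y^{2} to the remainder.
  leading term y: no divisor's leading term divides it; move 3y to the remainder.
  leading term 1: no divisor's leading term divides it; move 1 to the remainder.
  remainder 2y^{2} + 3y + 1 ≠ 0; add g_3 = 2y^{2} + 3y + 1 to the basis.

S(f_1,g_3): lcm = xy^{2}. S = 3x + 2y.
  leading term x: no divisor's leading term divides it; move 3x to the remainder.
  leading term y: no divisor's leading term divides it; move 2y to the remainder.
  remainder 3x + 2y ≠ 0; add g_4 = 3x + 2y to the basis.

The other S-polynomials (S(f_2,g_3), S(f_1,g_4), S(f_2,g_4), S(g_3,g_4)) all reduce to 0 modulo the current basis, so we have a Gröbner basis.
Inter-reduce: drop elements whose leading term is divisible by another's, tail-reduce, and make monic.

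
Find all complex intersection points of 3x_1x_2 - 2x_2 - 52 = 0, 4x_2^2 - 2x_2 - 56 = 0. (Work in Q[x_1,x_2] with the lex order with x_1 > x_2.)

{(-30/7, -7/2), (5, 4)}

Compute a lex Gröbner basis by Buchberger's algorithm.
f_1 = 3x_1x_2 - 2x_2 - 52, LT = x_1x_2.
f_2 = 4x_2^2 - 2x_2 - 56, LT = x_2^2.

S(f_1,f_2): lcm = x_1x_2^2. S = 1/2x_1x_2 + 14x_1 - 2/3x_2^2 - 52/3x_2.
  leading term x_1x_2: subtract (1/6)·f_1 from 1/2x_1x_2 + 14x_1 - 2/3x_2^2 - 52/3x_2 → 14x_1 - 2/3x_2^2 - 17x_2 + 26/3
  leading term x_1: no divisor's leading term divides it; move 14x_1 to the remainder.
  leading term x_2^2: subtract (-1/6)·f_2 from -2/3x_2^2 - 17x_2 + 26/3 → -52/3x_2 - 2/3
  leading term x_2: no divisor's leading term divides it; move -52/3x_2 to the remainder.
  leading term 1: no divisor's leading term divides it; move -2/3 to the remainder.
  remainder 14x_1 - 52/3x_2 - 2/3 ≠ 0; add h_3 = 14x_1 - 52/3x_2 - 2/3 to the basis.

S(f_1,h_3): lcm = x_1x_2. S = 26/21x_2^2 - 13/21x_2 - 52/3.
  leading term x_2^2: subtract (13/42)·f_2 from 26/21x_2^2 - 13/21x_2 - 52/3 → 0
  remainder 0.

S(f_2,h_3): leading monomials are coprime, so the S-polynomial reduces to 0 (Buchberger's first criterion).
Every S-polynomial of the final basis reduces to 0, so we have a Gröbner basis.
Inter-reduce: drop elements whose leading term is divisible by another's, tail-reduce, and make monic.
Reduced Gröbner basis: {x_1 - 26/21x_2 - 1/21, x_2^2 - 1/2x_2 - 14}.

A lex Gröbner basis eliminates variables successively. Here x_2^2 - 1/2x_2 - 14 depends only on x_2, with roots {-7/2, 4}; lifting each root through the earlier basis elements recovers the full solutions.
  x_2 = -7/2: the earlier basis element becomes x_1 + 30/7 = 0, giving x_1 = -30/7 — point (-30/7, -7/2).
  x_2 = 4: the earlier basis element becomes x_1 - 5 = 0, giving x_1 = 5 — point (5, 4).
Check: every point annihilates each of the original generators.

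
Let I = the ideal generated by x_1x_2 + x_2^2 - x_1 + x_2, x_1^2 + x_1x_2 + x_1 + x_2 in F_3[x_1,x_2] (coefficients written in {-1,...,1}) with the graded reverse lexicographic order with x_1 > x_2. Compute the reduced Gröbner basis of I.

G = {x_1^2 + x_1, x_1x_2 + x_2, x_2^2 - x_1}

f_1 = x_1x_2 + x_2^2 - x_1 + x_2, LT = x_1x_2.
f_2 = x_1^2 + x_1x_2 + x_1 + x_2, LT = x_1^2.

S(f_1,f_2): lcm = x_1^2x_2. S = -x_1^2 - x_2^2.
  leading term x_1^2: subtract (-1)·f_2 from -x_1^2 - x_2^2 → x_1x_2 - x_2^2 + x_1 + x_2
  leading term x_1x_2: subtract (1)·f_1 from x_1x_2 - x_2^2 + x_1 + x_2 → x_2^2 - x_1
  leading term x_2^2: no divisor's leading term divides it; move x_2^2 to the remainder.
  leading term x_1: no divisor's leading term divides it; move -x_1 to the remainder.
  remainder x_2^2 - x_1 ≠ 0; add g_3 = x_2^2 - x_1 to the basis.

The other S-polynomials (S(f_1,g_3), S(f_2,g_3)) all reduce to 0 modulo the current basis, so we have a Gröbner basis.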